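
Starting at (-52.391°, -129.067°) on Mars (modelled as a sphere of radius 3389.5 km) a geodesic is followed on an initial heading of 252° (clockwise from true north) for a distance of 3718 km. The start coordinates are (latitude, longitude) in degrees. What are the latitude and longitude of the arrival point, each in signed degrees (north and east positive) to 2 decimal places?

-31.96°, 145.03°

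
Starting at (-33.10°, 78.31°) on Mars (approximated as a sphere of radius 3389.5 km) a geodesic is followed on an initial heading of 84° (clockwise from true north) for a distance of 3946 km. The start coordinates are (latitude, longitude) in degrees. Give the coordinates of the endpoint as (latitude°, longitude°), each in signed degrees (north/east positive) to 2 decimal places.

Angular distance δ = d/R = 3946/3389.5 = 1.16418 rad; initial bearing θ = 1.4661 rad.
sin φ₂ = sin φ₁ cos δ + cos φ₁ sin δ cos θ = (-0.5461)(0.3955) + (0.8377)(0.9185)(0.1045) = -0.1356, so φ₂ = -7.79°.
Δλ = atan2(sin θ sin δ cos φ₁, cos δ − sin φ₁ sin φ₂) = atan2(0.7652, 0.3215) = 67.212°.
λ₂ = 78.310° + 67.212° = 145.52°.

-7.79°, 145.52°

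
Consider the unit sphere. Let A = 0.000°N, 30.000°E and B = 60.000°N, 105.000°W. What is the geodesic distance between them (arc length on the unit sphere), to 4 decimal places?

Let φ₁ = 0.0000 rad, φ₂ = 1.0472 rad, and Δλ = -2.3562 rad.
cos c = sin φ₁ sin φ₂ + cos φ₁ cos φ₂ cos Δλ = (0.0000)(0.8660) + (1.0000)(0.5000)(-0.7071) = -0.35355,
so c = arccos(-0.35355) = 1.93216 rad.
On the unit sphere the arc length equals the central angle: 1.9322.

1.9322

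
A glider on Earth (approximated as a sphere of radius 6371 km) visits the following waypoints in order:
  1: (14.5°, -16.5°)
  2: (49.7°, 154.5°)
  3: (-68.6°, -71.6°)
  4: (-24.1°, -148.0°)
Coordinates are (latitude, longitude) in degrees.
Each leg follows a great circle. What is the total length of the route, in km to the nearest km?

36574 km

Leg 1→2: central angle 2.0125 rad, distance 12821.9 km.
Leg 2→3: central angle 2.6336 rad, distance 16778.7 km.
Leg 3→4: central angle 1.0945 rad, distance 6973.0 km.
Total: 12821.9 + 16778.7 + 6973.0 ≈ 36574 km.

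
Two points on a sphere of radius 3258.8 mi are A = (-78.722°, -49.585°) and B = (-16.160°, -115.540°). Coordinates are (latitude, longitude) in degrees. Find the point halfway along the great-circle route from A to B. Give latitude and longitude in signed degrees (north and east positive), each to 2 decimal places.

-50.03°, -105.80°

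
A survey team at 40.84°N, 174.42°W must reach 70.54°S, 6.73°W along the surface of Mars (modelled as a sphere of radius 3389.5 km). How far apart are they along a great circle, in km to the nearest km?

Let φ₁ = 0.7128 rad, φ₂ = -1.2312 rad, and Δλ = 2.9267 rad.
cos c = sin φ₁ sin φ₂ + cos φ₁ cos φ₂ cos Δλ = (0.6539)(-0.9429) + (0.7565)(0.3331)(-0.9770) = -0.86284,
so c = arccos(-0.86284) = 2.61165 rad.
Distance = R·c = 3389.5 × 2.6117 ≈ 8852 km.

8852 km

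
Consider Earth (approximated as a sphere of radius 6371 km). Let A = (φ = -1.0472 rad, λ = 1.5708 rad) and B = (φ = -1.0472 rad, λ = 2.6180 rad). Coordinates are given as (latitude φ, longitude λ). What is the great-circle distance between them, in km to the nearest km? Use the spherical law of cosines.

In radians: φ₁ = -1.0472, φ₂ = -1.0472, Δλ = 60.000° = 1.0472 rad.
cos c = sin φ₁ sin φ₂ + cos φ₁ cos φ₂ cos Δλ = (-0.8660)(-0.8660) + (0.5000)(0.5000)(0.5000) = 0.87500,
so c = arccos(0.87500) = 0.50536 rad.
Distance = R·c = 6371 × 0.5054 ≈ 3220 km.

3220 km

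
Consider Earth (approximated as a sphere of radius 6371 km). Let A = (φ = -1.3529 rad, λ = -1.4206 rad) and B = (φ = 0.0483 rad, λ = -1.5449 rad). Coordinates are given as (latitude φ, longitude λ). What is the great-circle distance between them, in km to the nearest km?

8938 km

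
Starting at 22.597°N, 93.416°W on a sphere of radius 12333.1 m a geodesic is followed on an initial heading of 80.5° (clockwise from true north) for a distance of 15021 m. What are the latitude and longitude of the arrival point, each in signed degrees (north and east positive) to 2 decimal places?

16.01°, -19.08°

Angular distance δ = d/R = 15021/12333.1 = 1.21794 rad; initial bearing θ = 1.4050 rad.
sin φ₂ = sin φ₁ cos δ + cos φ₁ sin δ cos θ = (0.3842)(0.3456) + (0.9232)(0.9384)(0.1650) = 0.2758, so φ₂ = 16.01°.
Δλ = atan2(sin θ sin δ cos φ₁, cos δ − sin φ₁ sin φ₂) = atan2(0.8545, 0.2396) = 74.335°.
λ₂ = -93.416° + 74.335° = -19.08°.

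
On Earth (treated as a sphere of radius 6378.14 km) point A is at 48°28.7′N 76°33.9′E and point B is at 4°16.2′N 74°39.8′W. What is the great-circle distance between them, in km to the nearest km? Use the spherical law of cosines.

13534 km

In radians: φ₁ = 0.8461, φ₂ = 0.0745, Δλ = -151.228° = -2.6394 rad.
cos c = sin φ₁ sin φ₂ + cos φ₁ cos φ₂ cos Δλ = (0.7487)(0.0745) + (0.6629)(0.9972)(-0.8765) = -0.52371,
so c = arccos(-0.52371) = 2.12199 rad.
Distance = R·c = 6378.14 × 2.1220 ≈ 13534 km.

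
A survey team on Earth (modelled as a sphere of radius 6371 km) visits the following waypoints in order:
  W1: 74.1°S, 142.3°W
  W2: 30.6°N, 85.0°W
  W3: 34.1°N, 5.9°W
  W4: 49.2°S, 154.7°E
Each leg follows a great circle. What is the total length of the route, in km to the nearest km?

Leg W1→W2: central angle 1.9414 rad, distance 12368.6 km.
Leg W2→W3: central angle 1.1372 rad, distance 7244.9 km.
Leg W3→W4: central angle 2.7784 rad, distance 17700.9 km.
Total: 12368.6 + 7244.9 + 17700.9 ≈ 37314 km.

37314 km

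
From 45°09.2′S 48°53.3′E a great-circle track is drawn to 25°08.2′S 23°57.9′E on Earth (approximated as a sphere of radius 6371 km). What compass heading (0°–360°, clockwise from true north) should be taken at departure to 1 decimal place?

306.5°

With φ₁ = -0.7881, φ₂ = -0.4387, Δλ = -0.4350 rad, the forward-azimuth formula gives
θ = atan2( sin Δλ cos φ₂ , cos φ₁ sin φ₂ − sin φ₁ cos φ₂ cos Δλ ) = atan2(-0.3815, 0.2825) = -53.48°.
Adding 360° brings this into [0°, 360°): 306.5°.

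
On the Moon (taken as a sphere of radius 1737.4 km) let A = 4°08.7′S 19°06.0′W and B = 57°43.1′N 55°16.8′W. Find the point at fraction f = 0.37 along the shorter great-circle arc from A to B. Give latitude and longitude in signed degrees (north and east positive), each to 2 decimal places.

19.60°, -27.95°

The central angle between A and B is δ = 1.1930 rad.
With f = 0.37, the slerp weights are sin((1−f)δ)/sin δ = 0.7346 and sin(fδ)/sin δ = 0.4596.
Weighted sum of the unit vectors: (0.7346)·(0.9425,-0.3264,-0.0723) + (0.4596)·(0.3042,-0.4390,0.8454) = (0.8322, -0.4415, 0.3355).
Converting back: φ = atan2(z, √(x²+y²)) = 19.60°, λ = atan2(y, x) = -27.95°.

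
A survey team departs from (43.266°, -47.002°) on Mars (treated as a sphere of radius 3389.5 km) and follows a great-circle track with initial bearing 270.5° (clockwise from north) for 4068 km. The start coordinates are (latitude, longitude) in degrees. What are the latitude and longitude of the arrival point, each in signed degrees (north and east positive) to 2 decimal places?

14.72°, -121.52°

Angular distance δ = d/R = 4068/3389.5 = 1.20018 rad; initial bearing θ = 4.7211 rad.
sin φ₂ = sin φ₁ cos δ + cos φ₁ sin δ cos θ = (0.6854)(0.3622) + (0.7282)(0.9321)(0.0087) = 0.2542, so φ₂ = 14.72°.
Δλ = atan2(sin θ sin δ cos φ₁, cos δ − sin φ₁ sin φ₂) = atan2(-0.6787, 0.1880) = -74.518°.
λ₂ = -47.002° − 74.518° = -121.52°.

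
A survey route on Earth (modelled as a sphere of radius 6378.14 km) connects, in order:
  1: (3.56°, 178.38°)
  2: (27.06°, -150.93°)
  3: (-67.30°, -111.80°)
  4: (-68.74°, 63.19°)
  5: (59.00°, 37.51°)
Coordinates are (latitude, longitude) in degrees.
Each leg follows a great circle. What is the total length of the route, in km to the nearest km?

Leg 1→2: central angle 0.6558 rad, distance 4182.6 km.
Leg 2→3: central angle 1.7245 rad, distance 10999.1 km.
Leg 3→4: central angle 0.7665 rad, distance 4888.7 km.
Leg 4→5: central angle 2.2530 rad, distance 14370.1 km.
Total: 4182.6 + 10999.1 + 4888.7 + 14370.1 ≈ 34441 km.

34441 km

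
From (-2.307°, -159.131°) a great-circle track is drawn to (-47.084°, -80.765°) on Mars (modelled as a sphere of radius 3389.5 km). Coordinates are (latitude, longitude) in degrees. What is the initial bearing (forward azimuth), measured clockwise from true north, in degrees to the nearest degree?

137°

With φ₁ = -0.0403, φ₂ = -0.8218, Δλ = 1.3677 rad, the forward-azimuth formula gives
θ = atan2( sin Δλ cos φ₂ , cos φ₁ sin φ₂ − sin φ₁ cos φ₂ cos Δλ ) = atan2(0.6669, -0.7262) = 137.44°.
So the initial bearing is 137°.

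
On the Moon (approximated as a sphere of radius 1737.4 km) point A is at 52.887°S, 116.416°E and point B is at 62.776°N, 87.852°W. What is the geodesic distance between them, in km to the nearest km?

In radians: φ₁ = -0.9231, φ₂ = 1.0956, Δλ = 155.732° = 2.7180 rad.
cos c = sin φ₁ sin φ₂ + cos φ₁ cos φ₂ cos Δλ = (-0.7974)(0.8892) + (0.6034)(0.4575)(-0.9116) = -0.96075,
so c = arccos(-0.96075) = 2.86049 rad.
Distance = R·c = 1737.4 × 2.8605 ≈ 4970 km.

4970 km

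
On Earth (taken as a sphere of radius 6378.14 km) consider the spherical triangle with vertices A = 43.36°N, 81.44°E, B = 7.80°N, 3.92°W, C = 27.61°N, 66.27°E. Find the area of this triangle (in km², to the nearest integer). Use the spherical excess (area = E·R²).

8504705 km²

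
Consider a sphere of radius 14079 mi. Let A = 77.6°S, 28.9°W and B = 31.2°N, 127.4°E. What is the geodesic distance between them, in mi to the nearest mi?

32531 mi

With latitudes φ₁ = -77.600°, φ₂ = 31.200° and longitude difference Δλ = 156.300°:
cos c = sin φ₁ sin φ₂ + cos φ₁ cos φ₂ cos Δλ = (-0.9767)(0.5180) + (0.2147)(0.8554)(-0.9157) = -0.67413,
so c = arccos(-0.67413) = 2.31058 rad.
Distance = R·c = 14079 × 2.3106 ≈ 32531 mi.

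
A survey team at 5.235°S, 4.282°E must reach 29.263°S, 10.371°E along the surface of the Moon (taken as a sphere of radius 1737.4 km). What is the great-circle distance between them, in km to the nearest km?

749 km

With latitudes φ₁ = -5.235°, φ₂ = -29.263° and longitude difference Δλ = 6.089°:
Haversine: a = sin²(Δφ/2) + cos φ₁ cos φ₂ sin²(Δλ/2) = 0.0433 + (0.9958)(0.8724)(0.0028) = 0.04578.
Central angle c = 2·arcsin(√a) = 0.43125 rad.
Distance = R·c = 1737.4 × 0.4312 ≈ 749 km.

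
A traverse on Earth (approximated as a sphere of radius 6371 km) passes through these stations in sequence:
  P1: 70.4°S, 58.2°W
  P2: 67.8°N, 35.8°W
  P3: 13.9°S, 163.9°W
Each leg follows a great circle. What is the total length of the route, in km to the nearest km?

Leg P1→P2: central angle 2.4265 rad, distance 15459.3 km.
Leg P2→P3: central angle 2.0361 rad, distance 12972.3 km.
Total: 15459.3 + 12972.3 ≈ 28432 km.

28432 km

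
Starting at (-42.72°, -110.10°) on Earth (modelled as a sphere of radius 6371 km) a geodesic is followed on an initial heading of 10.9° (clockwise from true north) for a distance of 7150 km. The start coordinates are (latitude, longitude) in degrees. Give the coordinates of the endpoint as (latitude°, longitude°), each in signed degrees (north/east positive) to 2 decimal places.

20.85°, -99.59°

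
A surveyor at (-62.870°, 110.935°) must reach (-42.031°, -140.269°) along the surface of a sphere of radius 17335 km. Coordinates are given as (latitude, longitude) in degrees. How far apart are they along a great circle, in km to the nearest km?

Let φ₁ = -1.0973 rad, φ₂ = -0.7336 rad, and Δλ = 1.8988 rad.
Haversine: a = sin²(Δφ/2) + cos φ₁ cos φ₂ sin²(Δλ/2) = 0.0327 + (0.4560)(0.7428)(0.6611) = 0.25663.
Central angle c = 2·arcsin(√a) = 1.06245 rad.
Distance = R·c = 17335 × 1.0625 ≈ 18418 km.

18418 km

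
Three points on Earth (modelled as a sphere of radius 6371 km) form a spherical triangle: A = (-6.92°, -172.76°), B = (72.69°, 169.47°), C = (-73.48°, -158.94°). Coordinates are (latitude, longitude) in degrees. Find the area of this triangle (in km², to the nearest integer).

1903311 km²

Side lengths (central angles): a = 2.5741, b = 1.1706, c = 1.4038 rad; semiperimeter s = 2.5742.
By l'Huilier's theorem, tan(E/4) = √[tan(s/2) tan((s−a)/2) tan((s−b)/2) tan((s−c)/2)], giving spherical excess E = 0.0469 rad.
Area = E·R² = 0.0469 × (6371)² ≈ 1903311 km².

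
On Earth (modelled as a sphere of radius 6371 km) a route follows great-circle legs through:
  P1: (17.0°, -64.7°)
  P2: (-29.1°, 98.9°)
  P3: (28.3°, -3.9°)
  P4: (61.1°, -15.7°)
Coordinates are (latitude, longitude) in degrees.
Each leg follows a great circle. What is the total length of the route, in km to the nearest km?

34257 km

Leg P1→P2: central angle 2.8047 rad, distance 17868.7 km.
Leg P2→P3: central angle 1.9834 rad, distance 12636.3 km.
Leg P3→P4: central angle 0.5889 rad, distance 3751.6 km.
Total: 17868.7 + 12636.3 + 3751.6 ≈ 34257 km.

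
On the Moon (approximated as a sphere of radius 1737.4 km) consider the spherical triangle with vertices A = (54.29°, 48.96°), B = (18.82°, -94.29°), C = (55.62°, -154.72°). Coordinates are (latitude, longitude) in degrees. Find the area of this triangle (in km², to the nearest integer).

2315202 km²

Side lengths (central angles): a = 1.0122, b = 1.1936, c = 1.7525 rad; semiperimeter s = 1.9792.
By l'Huilier's theorem, tan(E/4) = √[tan(s/2) tan((s−a)/2) tan((s−b)/2) tan((s−c)/2)], giving spherical excess E = 0.7670 rad.
Area = E·R² = 0.7670 × (1737.4)² ≈ 2315202 km².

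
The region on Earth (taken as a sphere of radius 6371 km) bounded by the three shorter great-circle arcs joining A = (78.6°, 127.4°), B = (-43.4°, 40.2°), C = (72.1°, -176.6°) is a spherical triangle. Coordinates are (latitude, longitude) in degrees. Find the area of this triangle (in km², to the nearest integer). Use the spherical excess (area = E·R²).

5069480 km²

Side lengths (central angles): a = 2.5547, b = 0.2584, c = 2.3003 rad; semiperimeter s = 2.5567.
By l'Huilier's theorem, tan(E/4) = √[tan(s/2) tan((s−a)/2) tan((s−b)/2) tan((s−c)/2)], giving spherical excess E = 0.1249 rad.
Area = E·R² = 0.1249 × (6371)² ≈ 5069480 km².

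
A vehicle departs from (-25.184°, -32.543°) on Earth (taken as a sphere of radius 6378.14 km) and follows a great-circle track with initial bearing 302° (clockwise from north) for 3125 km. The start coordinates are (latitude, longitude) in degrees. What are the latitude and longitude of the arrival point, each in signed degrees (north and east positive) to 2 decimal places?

-8.62°, -56.35°

Angular distance δ = d/R = 3125/6378.14 = 0.48995 rad; initial bearing θ = 5.2709 rad.
sin φ₂ = sin φ₁ cos δ + cos φ₁ sin δ cos θ = (-0.4255)(0.8824) + (0.9049)(0.4706)(0.5299) = -0.1498, so φ₂ = -8.62°.
Δλ = atan2(sin θ sin δ cos φ₁, cos δ − sin φ₁ sin φ₂) = atan2(-0.3611, 0.8186) = -23.806°.
λ₂ = -32.543° − 23.806° = -56.35°.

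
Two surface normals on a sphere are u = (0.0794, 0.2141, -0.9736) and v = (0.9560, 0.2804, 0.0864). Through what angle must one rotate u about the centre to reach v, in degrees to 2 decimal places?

87.03°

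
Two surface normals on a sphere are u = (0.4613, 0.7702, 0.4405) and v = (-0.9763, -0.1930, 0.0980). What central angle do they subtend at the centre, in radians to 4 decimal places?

2.1602 rad

u·v = -0.5558; |u| = 1.0000, |v| = 1.0000.
cos θ = (u·v)/(|u||v|) = -0.5558, so θ = 2.1602 rad.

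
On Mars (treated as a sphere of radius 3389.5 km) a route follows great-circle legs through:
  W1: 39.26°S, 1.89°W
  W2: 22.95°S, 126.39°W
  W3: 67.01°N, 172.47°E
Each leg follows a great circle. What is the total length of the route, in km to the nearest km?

11815 km

Leg W1→W2: central angle 1.7285 rad, distance 5858.9 km.
Leg W2→W3: central angle 1.7572 rad, distance 5956.2 km.
Total: 5858.9 + 5956.2 ≈ 11815 km.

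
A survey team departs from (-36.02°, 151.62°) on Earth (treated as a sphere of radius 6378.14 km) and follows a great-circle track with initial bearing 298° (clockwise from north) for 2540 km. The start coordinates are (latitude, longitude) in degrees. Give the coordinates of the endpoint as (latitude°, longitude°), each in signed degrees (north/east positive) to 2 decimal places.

Angular distance δ = d/R = 2540/6378.14 = 0.39824 rad; initial bearing θ = 5.2011 rad.
sin φ₂ = sin φ₁ cos δ + cos φ₁ sin δ cos θ = (-0.5881)(0.9217) + (0.8088)(0.3878)(0.4695) = -0.3948, so φ₂ = -23.25°.
Δλ = atan2(sin θ sin δ cos φ₁, cos δ − sin φ₁ sin φ₂) = atan2(-0.2769, 0.6896) = -21.881°.
λ₂ = 151.620° − 21.881° = 129.74°.

-23.25°, 129.74°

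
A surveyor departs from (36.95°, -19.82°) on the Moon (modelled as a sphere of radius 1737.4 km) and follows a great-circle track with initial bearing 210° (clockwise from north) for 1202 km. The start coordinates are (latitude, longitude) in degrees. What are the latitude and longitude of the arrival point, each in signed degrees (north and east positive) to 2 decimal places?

1.23°, -38.43°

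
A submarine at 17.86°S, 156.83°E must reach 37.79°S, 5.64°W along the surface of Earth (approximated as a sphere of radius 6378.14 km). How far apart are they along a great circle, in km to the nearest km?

Let φ₁ = -0.3117 rad, φ₂ = -0.6596 rad, and Δλ = -2.8356 rad.
cos c = sin φ₁ sin φ₂ + cos φ₁ cos φ₂ cos Δλ = (-0.3067)(-0.6128) + (0.9518)(0.7903)(-0.9536) = -0.52932,
so c = arccos(-0.52932) = 2.12859 rad.
Distance = R·c = 6378.14 × 2.1286 ≈ 13576 km.

13576 km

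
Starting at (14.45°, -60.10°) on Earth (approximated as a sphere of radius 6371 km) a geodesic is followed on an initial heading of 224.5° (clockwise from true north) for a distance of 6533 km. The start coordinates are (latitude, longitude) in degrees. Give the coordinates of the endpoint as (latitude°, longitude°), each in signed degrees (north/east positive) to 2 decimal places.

-27.45°, -102.58°

Angular distance δ = d/R = 6533/6371 = 1.02543 rad; initial bearing θ = 3.9183 rad.
sin φ₂ = sin φ₁ cos δ + cos φ₁ sin δ cos θ = (0.2495)(0.5187) + (0.9684)(0.8549)(-0.7133) = -0.4611, so φ₂ = -27.45°.
Δλ = atan2(sin θ sin δ cos φ₁, cos δ − sin φ₁ sin φ₂) = atan2(-0.5803, 0.6338) = -42.477°.
λ₂ = -60.100° − 42.477° = -102.58°.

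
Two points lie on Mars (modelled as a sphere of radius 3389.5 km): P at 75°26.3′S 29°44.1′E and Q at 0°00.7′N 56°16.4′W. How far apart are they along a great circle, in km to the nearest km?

With latitudes φ₁ = -75.438°, φ₂ = 0.012° and longitude difference Δλ = -86.008°:
cos c = sin φ₁ sin φ₂ + cos φ₁ cos φ₂ cos Δλ = (-0.9679)(0.0002) + (0.2514)(1.0000)(0.0696) = 0.01730,
so c = arccos(0.01730) = 1.55349 rad.
Distance = R·c = 3389.5 × 1.5535 ≈ 5266 km.

5266 km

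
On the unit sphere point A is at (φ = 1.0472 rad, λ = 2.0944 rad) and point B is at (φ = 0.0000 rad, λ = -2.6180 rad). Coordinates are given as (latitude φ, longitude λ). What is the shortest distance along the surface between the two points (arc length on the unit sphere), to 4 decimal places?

Let φ₁ = 1.0472 rad, φ₂ = 0.0000 rad, and Δλ = 1.5708 rad.
cos c = sin φ₁ sin φ₂ + cos φ₁ cos φ₂ cos Δλ = (0.8660)(0.0000) + (0.5000)(1.0000)(0.0000) = 0.00001,
so c = arccos(0.00001) = 1.57079 rad.
On the unit sphere the arc length equals the central angle: 1.5708.

1.5708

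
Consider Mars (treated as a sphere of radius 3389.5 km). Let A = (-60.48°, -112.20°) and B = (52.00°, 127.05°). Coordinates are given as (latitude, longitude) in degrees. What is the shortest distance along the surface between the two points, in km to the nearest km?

8710 km

Let φ₁ = -1.0556 rad, φ₂ = 0.9076 rad, and Δλ = -2.1075 rad.
Haversine: a = sin²(Δφ/2) + cos φ₁ cos φ₂ sin²(Δλ/2) = 0.6912 + (0.4927)(0.6157)(0.7556) = 0.92041.
Central angle c = 2·arcsin(√a) = 2.56959 rad.
Distance = R·c = 3389.5 × 2.5696 ≈ 8710 km.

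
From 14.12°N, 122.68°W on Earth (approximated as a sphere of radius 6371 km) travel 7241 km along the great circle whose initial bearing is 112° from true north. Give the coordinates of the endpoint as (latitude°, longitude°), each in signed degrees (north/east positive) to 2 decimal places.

-13.12°, -62.95°

Angular distance δ = d/R = 7241/6371 = 1.13656 rad; initial bearing θ = 1.9548 rad.
sin φ₂ = sin φ₁ cos δ + cos φ₁ sin δ cos θ = (0.2440)(0.4207) + (0.9698)(0.9072)(-0.3746) = -0.2269, so φ₂ = -13.12°.
Δλ = atan2(sin θ sin δ cos φ₁, cos δ − sin φ₁ sin φ₂) = atan2(0.8157, 0.4761) = 59.731°.
λ₂ = -122.680° + 59.731° = -62.95°.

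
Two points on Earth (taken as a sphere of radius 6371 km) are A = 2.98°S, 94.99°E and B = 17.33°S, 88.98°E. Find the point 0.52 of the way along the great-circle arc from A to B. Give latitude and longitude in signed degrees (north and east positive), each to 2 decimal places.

-10.46°, 91.93°

The central angle between A and B is δ = 0.2708 rad.
With f = 0.52, the slerp weights are sin((1−f)δ)/sin δ = 0.4845 and sin(fδ)/sin δ = 0.5247.
Weighted sum of the unit vectors: (0.4845)·(-0.0869,0.9949,-0.0520) + (0.5247)·(0.0170,0.9545,-0.2979) = (-0.0332, 0.9828, -0.1815).
Converting back: φ = atan2(z, √(x²+y²)) = -10.46°, λ = atan2(y, x) = 91.93°.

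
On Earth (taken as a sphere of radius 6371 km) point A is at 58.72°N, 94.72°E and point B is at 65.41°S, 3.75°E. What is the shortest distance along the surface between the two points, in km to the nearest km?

Let φ₁ = 1.0249 rad, φ₂ = -1.1416 rad, and Δλ = -1.5877 rad.
Haversine: a = sin²(Δφ/2) + cos φ₁ cos φ₂ sin²(Δλ/2) = 0.7805 + (0.5192)(0.4161)(0.5085) = 0.89039.
Central angle c = 2·arcsin(√a) = 2.46672 rad.
Distance = R·c = 6371 × 2.4667 ≈ 15716 km.

15716 km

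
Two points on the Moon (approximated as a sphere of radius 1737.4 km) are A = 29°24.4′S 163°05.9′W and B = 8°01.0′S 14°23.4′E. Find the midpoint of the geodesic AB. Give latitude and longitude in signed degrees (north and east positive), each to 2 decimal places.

-78.71°, -3.27°

The central angle between A and B is δ = 2.4871 rad.
With f = 0.5, the slerp weights are sin((1−f)δ)/sin δ = 1.5554 and sin(fδ)/sin δ = 1.5554.
Weighted sum of the unit vectors: (1.5554)·(-0.8335,-0.2533,-0.4910) + (1.5554)·(0.9592,0.2461,-0.1395) = (0.1954, -0.0112, -0.9807).
Converting back: φ = atan2(z, √(x²+y²)) = -78.71°, λ = atan2(y, x) = -3.27°.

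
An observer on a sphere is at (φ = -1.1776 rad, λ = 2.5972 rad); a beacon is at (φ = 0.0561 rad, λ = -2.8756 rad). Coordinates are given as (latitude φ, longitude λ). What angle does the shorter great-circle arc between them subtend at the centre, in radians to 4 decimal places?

Let φ₁ = -1.1776 rad, φ₂ = 0.0561 rad, and Δλ = 0.8104 rad.
cos c = sin φ₁ sin φ₂ + cos φ₁ cos φ₂ cos Δλ = (-0.9237)(0.0561) + (0.3831)(0.9984)(0.6892) = 0.21186,
so c = arccos(0.21186) = 1.35732 rad.
So the angular separation is 1.3573 rad.

1.3573 rad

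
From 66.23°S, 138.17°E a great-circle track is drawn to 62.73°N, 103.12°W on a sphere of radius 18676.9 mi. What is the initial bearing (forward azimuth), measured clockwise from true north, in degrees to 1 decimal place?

68.7°

Δλ = 118.710° = 2.0719 rad.
y = sin Δλ · cos φ₂ = (0.8771)(0.4582) = 0.4019
x = cos φ₁ sin φ₂ − sin φ₁ cos φ₂ cos Δλ = (0.4031)(0.8889) − (-0.9152)(0.4582)(-0.4804) = 0.1568
θ = atan2(y, x) = 68.68°, so the bearing is 68.7°.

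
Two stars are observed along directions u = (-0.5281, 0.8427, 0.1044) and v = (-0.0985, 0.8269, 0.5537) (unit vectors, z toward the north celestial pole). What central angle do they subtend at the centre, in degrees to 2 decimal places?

u·v = 0.8067; |u| = 1.0000, |v| = 1.0000.
cos θ = (u·v)/(|u||v|) = 0.8067, so θ = 36.23°.

36.23°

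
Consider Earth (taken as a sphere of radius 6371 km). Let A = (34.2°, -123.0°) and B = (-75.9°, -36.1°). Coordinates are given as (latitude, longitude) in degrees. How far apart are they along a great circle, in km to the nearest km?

In radians: φ₁ = 0.5969, φ₂ = -1.3247, Δλ = 86.900° = 1.5167 rad.
cos c = sin φ₁ sin φ₂ + cos φ₁ cos φ₂ cos Δλ = (0.5621)(-0.9699) + (0.8271)(0.2436)(0.0541) = -0.53425,
so c = arccos(-0.53425) = 2.13442 rad.
Distance = R·c = 6371 × 2.1344 ≈ 13598 km.

13598 km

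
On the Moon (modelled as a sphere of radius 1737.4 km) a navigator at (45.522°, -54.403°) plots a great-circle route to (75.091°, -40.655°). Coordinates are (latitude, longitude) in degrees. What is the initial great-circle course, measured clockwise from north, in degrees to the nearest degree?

7°

With φ₁ = 0.7945, φ₂ = 1.3106, Δλ = 0.2399 rad, the forward-azimuth formula gives
θ = atan2( sin Δλ cos φ₂ , cos φ₁ sin φ₂ − sin φ₁ cos φ₂ cos Δλ ) = atan2(0.0611, 0.4987) = 6.99°.
So the initial bearing is 7°.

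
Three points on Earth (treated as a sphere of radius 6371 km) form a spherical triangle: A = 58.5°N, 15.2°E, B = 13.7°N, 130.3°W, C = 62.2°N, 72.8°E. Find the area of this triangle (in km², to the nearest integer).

24489423 km²

Side lengths (central angles): a = 1.7796, b = 0.4847, c = 1.7889 rad; semiperimeter s = 2.0266.
By l'Huilier's theorem, tan(E/4) = √[tan(s/2) tan((s−a)/2) tan((s−b)/2) tan((s−c)/2)], giving spherical excess E = 0.6033 rad.
Area = E·R² = 0.6033 × (6371)² ≈ 24489423 km².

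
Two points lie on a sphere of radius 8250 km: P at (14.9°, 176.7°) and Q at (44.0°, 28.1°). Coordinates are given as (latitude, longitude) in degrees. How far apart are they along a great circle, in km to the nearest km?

16487 km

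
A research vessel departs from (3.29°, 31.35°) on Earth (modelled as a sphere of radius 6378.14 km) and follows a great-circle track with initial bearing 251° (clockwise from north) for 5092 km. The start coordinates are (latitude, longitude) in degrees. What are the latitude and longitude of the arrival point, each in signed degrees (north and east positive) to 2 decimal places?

Angular distance δ = d/R = 5092/6378.14 = 0.79835 rad; initial bearing θ = 4.3808 rad.
sin φ₂ = sin φ₁ cos δ + cos φ₁ sin δ cos θ = (0.0574)(0.6979) + (0.9984)(0.7162)(-0.3256) = -0.1927, so φ₂ = -11.11°.
Δλ = atan2(sin θ sin δ cos φ₁, cos δ − sin φ₁ sin φ₂) = atan2(-0.6761, 0.7089) = -43.640°.
λ₂ = 31.350° − 43.640° = -12.29°.

-11.11°, -12.29°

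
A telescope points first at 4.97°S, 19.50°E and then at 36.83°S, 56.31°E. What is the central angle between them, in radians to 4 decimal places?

In radians: φ₁ = -0.0867, φ₂ = -0.6428, Δλ = 36.810° = 0.6425 rad.
cos c = sin φ₁ sin φ₂ + cos φ₁ cos φ₂ cos Δλ = (-0.0866)(-0.5994) + (0.9962)(0.8004)(0.8006) = 0.69036,
so c = arccos(0.69036) = 0.80881 rad.
So the angular separation is 0.8088 rad.

0.8088 rad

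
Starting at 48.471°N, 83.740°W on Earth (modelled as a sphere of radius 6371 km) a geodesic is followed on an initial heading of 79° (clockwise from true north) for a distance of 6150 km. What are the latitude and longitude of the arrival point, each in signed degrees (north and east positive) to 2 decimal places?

Angular distance δ = d/R = 6150/6371 = 0.96531 rad; initial bearing θ = 1.3788 rad.
sin φ₂ = sin φ₁ cos δ + cos φ₁ sin δ cos θ = (0.7486)(0.5692) + (0.6630)(0.8222)(0.1908) = 0.5301, so φ₂ = 32.01°.
Δλ = atan2(sin θ sin δ cos φ₁, cos δ − sin φ₁ sin φ₂) = atan2(0.5351, 0.1723) = 72.151°.
λ₂ = -83.740° + 72.151° = -11.59°.

32.01°, -11.59°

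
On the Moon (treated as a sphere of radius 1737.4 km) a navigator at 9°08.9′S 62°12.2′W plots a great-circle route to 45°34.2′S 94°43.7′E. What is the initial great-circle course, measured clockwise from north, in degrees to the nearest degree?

161°

Δλ = 156.932° = 2.7390 rad.
y = sin Δλ · cos φ₂ = (0.3918)(0.7000) = 0.2743
x = cos φ₁ sin φ₂ − sin φ₁ cos φ₂ cos Δλ = (0.9873)(-0.7141) − (-0.1590)(0.7000)(-0.9200) = -0.8074
θ = atan2(y, x) = 161.24°, so the bearing is 161°.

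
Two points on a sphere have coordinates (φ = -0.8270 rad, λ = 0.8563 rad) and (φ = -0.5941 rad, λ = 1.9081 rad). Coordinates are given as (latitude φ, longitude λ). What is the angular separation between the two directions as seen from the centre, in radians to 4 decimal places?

Let φ₁ = -0.8270 rad, φ₂ = -0.5941 rad, and Δλ = 1.0518 rad.
cos c = sin φ₁ sin φ₂ + cos φ₁ cos φ₂ cos Δλ = (-0.7359)(-0.5598) + (0.6771)(0.8287)(0.4960) = 0.69023,
so c = arccos(0.69023) = 0.80899 rad.
So the angular separation is 0.8090 rad.

0.8090 rad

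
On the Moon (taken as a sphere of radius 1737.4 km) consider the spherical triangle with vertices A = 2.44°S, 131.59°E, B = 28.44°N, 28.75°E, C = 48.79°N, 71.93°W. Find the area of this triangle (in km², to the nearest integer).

Side lengths (central angles): a = 1.3172, b = 2.2595, c = 1.7880 rad; semiperimeter s = 2.6824.
By l'Huilier's theorem, tan(E/4) = √[tan(s/2) tan((s−a)/2) tan((s−b)/2) tan((s−c)/2)], giving spherical excess E = 2.1567 rad.
Area = E·R² = 2.1567 × (1737.4)² ≈ 6510186 km².

6510186 km²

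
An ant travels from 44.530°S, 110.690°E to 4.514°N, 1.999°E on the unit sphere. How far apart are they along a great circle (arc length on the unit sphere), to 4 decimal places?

1.8577

In radians: φ₁ = -0.7772, φ₂ = 0.0788, Δλ = -108.691° = -1.8970 rad.
cos c = sin φ₁ sin φ₂ + cos φ₁ cos φ₂ cos Δλ = (-0.7013)(0.0787) + (0.7129)(0.9969)(-0.3205) = -0.28294,
so c = arccos(-0.28294) = 1.85765 rad.
On the unit sphere the arc length equals the central angle: 1.8577.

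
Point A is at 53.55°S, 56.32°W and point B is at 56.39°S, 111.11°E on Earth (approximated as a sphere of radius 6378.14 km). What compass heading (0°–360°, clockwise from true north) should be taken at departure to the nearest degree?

173°

With φ₁ = -0.9346, φ₂ = -0.9842, Δλ = 2.9222 rad, the forward-azimuth formula gives
θ = atan2( sin Δλ cos φ₂ , cos φ₁ sin φ₂ − sin φ₁ cos φ₂ cos Δλ ) = atan2(0.1205, -0.9294) = 172.61°.
So the initial bearing is 173°.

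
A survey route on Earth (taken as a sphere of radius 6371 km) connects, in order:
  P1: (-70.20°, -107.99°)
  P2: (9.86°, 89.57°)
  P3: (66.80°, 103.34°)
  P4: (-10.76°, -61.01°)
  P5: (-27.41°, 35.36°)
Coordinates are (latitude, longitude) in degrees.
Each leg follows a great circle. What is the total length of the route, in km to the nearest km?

43359 km

Leg P1→P2: central angle 2.0707 rad, distance 13192.1 km.
Leg P2→P3: central angle 1.0070 rad, distance 6415.9 km.
Leg P3→P4: central angle 2.1463 rad, distance 13674.1 km.
Leg P4→P5: central angle 1.5816 rad, distance 10076.4 km.
Total: 13192.1 + 6415.9 + 13674.1 + 10076.4 ≈ 43359 km.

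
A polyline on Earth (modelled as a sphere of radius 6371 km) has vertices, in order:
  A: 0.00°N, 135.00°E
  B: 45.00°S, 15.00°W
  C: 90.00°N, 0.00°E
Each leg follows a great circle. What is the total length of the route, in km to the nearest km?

Leg A→B: central angle 2.2299 rad, distance 14206.4 km.
Leg B→C: central angle 2.3562 rad, distance 15011.3 km.
Total: 14206.4 + 15011.3 ≈ 29218 km.

29218 km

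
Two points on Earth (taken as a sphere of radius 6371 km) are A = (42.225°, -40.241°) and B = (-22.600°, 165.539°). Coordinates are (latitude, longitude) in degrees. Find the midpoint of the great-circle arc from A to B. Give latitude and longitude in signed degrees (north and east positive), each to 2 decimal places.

34.95°, -142.99°

The central angle between A and B is δ = 2.6339 rad.
With f = 0.5, the slerp weights are sin((1−f)δ)/sin δ = 1.9910 and sin(fδ)/sin δ = 1.9910.
Weighted sum of the unit vectors: (1.9910)·(0.5653,-0.4784,0.6720) + (1.9910)·(-0.8940,0.2305,-0.3843) = (-0.6545, -0.4934, 0.5729).
Converting back: φ = atan2(z, √(x²+y²)) = 34.95°, λ = atan2(y, x) = -142.99°.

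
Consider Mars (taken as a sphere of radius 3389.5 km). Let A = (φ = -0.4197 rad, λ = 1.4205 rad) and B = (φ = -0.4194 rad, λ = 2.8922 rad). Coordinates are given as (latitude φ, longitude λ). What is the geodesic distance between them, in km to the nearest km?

4473 km

In radians: φ₁ = -0.4197, φ₂ = -0.4194, Δλ = 84.322° = 1.4717 rad.
cos c = sin φ₁ sin φ₂ + cos φ₁ cos φ₂ cos Δλ = (-0.4075)(-0.4072) + (0.9132)(0.9133)(0.0989) = 0.24845,
so c = arccos(0.24845) = 1.31972 rad.
Distance = R·c = 3389.5 × 1.3197 ≈ 4473 km.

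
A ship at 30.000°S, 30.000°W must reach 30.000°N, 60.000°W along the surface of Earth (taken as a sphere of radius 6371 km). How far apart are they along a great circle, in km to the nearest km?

7389 km

With latitudes φ₁ = -30.000°, φ₂ = 30.000° and longitude difference Δλ = -30.000°:
Haversine: a = sin²(Δφ/2) + cos φ₁ cos φ₂ sin²(Δλ/2) = 0.2500 + (0.8660)(0.8660)(0.0670) = 0.30024.
Central angle c = 2·arcsin(√a) = 1.15980 rad.
Distance = R·c = 6371 × 1.1598 ≈ 7389 km.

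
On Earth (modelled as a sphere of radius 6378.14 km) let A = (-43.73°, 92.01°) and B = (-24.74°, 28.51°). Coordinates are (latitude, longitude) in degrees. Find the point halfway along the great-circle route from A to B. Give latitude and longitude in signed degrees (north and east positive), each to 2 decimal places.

Central angle δ = 0.9495 rad. Interpolating on the sphere with fraction f = 0.5:
P = [sin((1−f)δ)·A + sin(fδ)·B] / sin δ = 0.5622·A + 0.5622·B in Cartesian coordinates,
giving P = (0.4344, 0.6497, -0.6239), i.e. latitude -38.60°, longitude 56.23°.

-38.60°, 56.23°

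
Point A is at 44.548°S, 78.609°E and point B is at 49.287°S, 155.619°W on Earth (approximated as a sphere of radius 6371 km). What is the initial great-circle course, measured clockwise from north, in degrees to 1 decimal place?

146.8°

Δλ = 125.772° = 2.1951 rad.
y = sin Δλ · cos φ₂ = (0.8113)(0.6523) = 0.5292
x = cos φ₁ sin φ₂ − sin φ₁ cos φ₂ cos Δλ = (0.7127)(-0.7580) − (-0.7015)(0.6523)(-0.5846) = -0.8077
θ = atan2(y, x) = 146.77°, so the bearing is 146.8°.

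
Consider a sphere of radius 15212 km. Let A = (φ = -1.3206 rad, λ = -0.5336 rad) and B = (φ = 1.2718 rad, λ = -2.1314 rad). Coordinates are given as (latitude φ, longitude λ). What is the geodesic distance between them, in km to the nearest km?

41976 km

In radians: φ₁ = -1.3206, φ₂ = 1.2718, Δλ = -91.547° = -1.5978 rad.
cos c = sin φ₁ sin φ₂ + cos φ₁ cos φ₂ cos Δλ = (-0.9689)(0.9556) + (0.2476)(0.2946)(-0.0270) = -0.92785,
so c = arccos(-0.92785) = 2.75939 rad.
Distance = R·c = 15212 × 2.7594 ≈ 41976 km.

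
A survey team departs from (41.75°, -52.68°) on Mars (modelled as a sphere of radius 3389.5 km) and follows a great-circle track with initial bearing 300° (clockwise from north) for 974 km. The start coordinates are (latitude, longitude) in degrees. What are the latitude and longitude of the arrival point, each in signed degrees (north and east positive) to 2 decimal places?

Angular distance δ = d/R = 974/3389.5 = 0.28736 rad; initial bearing θ = 5.2360 rad.
sin φ₂ = sin φ₁ cos δ + cos φ₁ sin δ cos θ = (0.6659)(0.9590) + (0.7461)(0.2834)(0.5000) = 0.7443, so φ₂ = 48.10°.
Δλ = atan2(sin θ sin δ cos φ₁, cos δ − sin φ₁ sin φ₂) = atan2(-0.1831, 0.4634) = -21.563°.
λ₂ = -52.680° − 21.563° = -74.24°.

48.10°, -74.24°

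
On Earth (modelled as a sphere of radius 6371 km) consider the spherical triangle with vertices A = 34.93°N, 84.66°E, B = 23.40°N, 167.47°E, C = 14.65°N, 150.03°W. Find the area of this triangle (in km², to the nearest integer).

Side lengths (central angles): a = 0.7150, b = 1.8898, c = 1.2434 rad; semiperimeter s = 1.9241.
By l'Huilier's theorem, tan(E/4) = √[tan(s/2) tan((s−a)/2) tan((s−b)/2) tan((s−c)/2)], giving spherical excess E = 0.3097 rad.
Area = E·R² = 0.3097 × (6371)² ≈ 12570723 km².

12570723 km²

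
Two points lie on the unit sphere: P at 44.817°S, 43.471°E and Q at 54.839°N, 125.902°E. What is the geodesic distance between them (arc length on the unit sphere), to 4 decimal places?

2.1205

With latitudes φ₁ = -44.817°, φ₂ = 54.839° and longitude difference Δλ = 82.431°:
Haversine: a = sin²(Δφ/2) + cos φ₁ cos φ₂ sin²(Δλ/2) = 0.5839 + (0.7094)(0.5759)(0.4341) = 0.76121.
Central angle c = 2·arcsin(√a) = 2.12049 rad.
On the unit sphere the arc length equals the central angle: 2.1205.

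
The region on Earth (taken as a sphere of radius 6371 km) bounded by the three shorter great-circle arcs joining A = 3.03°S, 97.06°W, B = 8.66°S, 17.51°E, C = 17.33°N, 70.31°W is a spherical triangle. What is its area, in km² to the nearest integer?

21270111 km²

Side lengths (central angles): a = 1.5797, b = 0.5817, c = 1.9851 rad; semiperimeter s = 2.0733.
By l'Huilier's theorem, tan(E/4) = √[tan(s/2) tan((s−a)/2) tan((s−b)/2) tan((s−c)/2)], giving spherical excess E = 0.5240 rad.
Area = E·R² = 0.5240 × (6371)² ≈ 21270111 km².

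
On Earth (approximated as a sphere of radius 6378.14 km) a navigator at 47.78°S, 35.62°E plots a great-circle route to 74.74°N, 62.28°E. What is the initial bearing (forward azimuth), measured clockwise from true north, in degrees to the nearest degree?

With φ₁ = -0.8339, φ₂ = 1.3045, Δλ = 0.4653 rad, the forward-azimuth formula gives
θ = atan2( sin Δλ cos φ₂ , cos φ₁ sin φ₂ − sin φ₁ cos φ₂ cos Δλ ) = atan2(0.1181, 0.8225) = 8.17°.
So the initial bearing is 8°.

8°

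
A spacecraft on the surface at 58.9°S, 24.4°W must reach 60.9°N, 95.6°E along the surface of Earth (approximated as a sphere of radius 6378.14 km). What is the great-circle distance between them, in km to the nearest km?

In radians: φ₁ = -1.0280, φ₂ = 1.0629, Δλ = 120.000° = 2.0944 rad.
cos c = sin φ₁ sin φ₂ + cos φ₁ cos φ₂ cos Δλ = (-0.8563)(0.8738) + (0.5165)(0.4863)(-0.5000) = -0.87379,
so c = arccos(-0.87379) = 2.63373 rad.
Distance = R·c = 6378.14 × 2.6337 ≈ 16798 km.

16798 km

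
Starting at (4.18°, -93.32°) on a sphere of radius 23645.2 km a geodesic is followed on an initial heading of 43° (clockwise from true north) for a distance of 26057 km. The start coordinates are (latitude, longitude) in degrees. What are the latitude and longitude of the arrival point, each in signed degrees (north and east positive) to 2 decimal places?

Angular distance δ = d/R = 26057/23645.2 = 1.10200 rad; initial bearing θ = 0.7505 rad.
sin φ₂ = sin φ₁ cos δ + cos φ₁ sin δ cos θ = (0.0729)(0.4518) + (0.9973)(0.8921)(0.7314) = 0.6836, so φ₂ = 43.13°.
Δλ = atan2(sin θ sin δ cos φ₁, cos δ − sin φ₁ sin φ₂) = atan2(0.6068, 0.4020) = 56.477°.
λ₂ = -93.320° + 56.477° = -36.84°.

43.13°, -36.84°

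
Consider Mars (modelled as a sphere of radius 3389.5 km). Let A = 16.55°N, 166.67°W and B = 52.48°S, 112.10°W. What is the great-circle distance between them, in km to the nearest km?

In radians: φ₁ = 0.2889, φ₂ = -0.9159, Δλ = 54.570° = 0.9524 rad.
Haversine: a = sin²(Δφ/2) + cos φ₁ cos φ₂ sin²(Δλ/2) = 0.3211 + (0.9586)(0.6090)(0.2101) = 0.44375.
Central angle c = 2·arcsin(√a) = 1.45805 rad.
Distance = R·c = 3389.5 × 1.4580 ≈ 4942 km.

4942 km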